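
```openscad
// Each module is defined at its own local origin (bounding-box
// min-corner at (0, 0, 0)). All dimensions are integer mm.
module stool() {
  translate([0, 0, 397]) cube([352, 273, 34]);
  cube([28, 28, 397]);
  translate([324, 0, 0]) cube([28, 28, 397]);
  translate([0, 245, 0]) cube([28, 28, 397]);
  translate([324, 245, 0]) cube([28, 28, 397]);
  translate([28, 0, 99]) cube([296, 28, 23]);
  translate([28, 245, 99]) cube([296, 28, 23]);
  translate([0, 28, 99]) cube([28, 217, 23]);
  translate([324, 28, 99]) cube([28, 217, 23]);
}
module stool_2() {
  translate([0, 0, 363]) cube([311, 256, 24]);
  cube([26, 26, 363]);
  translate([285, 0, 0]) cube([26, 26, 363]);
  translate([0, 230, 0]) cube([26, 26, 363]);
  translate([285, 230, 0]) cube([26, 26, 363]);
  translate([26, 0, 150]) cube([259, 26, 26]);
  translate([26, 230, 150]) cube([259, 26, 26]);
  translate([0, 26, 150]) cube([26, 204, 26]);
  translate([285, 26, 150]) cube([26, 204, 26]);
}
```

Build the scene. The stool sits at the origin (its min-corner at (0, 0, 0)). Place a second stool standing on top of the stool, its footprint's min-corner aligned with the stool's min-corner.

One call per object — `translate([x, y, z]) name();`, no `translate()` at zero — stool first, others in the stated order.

stool();
translate([0, 0, 431]) stool_2();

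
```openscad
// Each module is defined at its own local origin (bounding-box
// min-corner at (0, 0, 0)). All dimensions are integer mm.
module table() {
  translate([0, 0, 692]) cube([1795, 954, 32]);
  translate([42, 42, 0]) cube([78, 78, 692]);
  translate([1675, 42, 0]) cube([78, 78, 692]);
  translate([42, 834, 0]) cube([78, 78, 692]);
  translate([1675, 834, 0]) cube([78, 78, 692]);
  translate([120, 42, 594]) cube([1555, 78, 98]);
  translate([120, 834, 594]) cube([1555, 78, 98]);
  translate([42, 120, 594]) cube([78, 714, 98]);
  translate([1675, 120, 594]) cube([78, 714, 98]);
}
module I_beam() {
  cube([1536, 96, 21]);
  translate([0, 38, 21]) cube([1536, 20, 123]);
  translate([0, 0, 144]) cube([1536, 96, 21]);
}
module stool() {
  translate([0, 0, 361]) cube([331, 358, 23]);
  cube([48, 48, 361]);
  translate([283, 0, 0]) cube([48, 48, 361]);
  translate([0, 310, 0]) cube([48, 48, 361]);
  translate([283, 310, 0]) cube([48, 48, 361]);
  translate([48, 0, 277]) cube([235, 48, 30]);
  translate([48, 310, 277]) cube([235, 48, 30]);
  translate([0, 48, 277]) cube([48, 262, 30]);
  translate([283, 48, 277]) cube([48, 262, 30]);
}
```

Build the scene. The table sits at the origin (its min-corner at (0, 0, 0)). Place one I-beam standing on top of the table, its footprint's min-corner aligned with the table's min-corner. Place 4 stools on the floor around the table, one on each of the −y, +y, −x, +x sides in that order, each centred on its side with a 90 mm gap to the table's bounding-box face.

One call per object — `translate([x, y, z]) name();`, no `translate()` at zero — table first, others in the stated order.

table();
translate([0, 0, 724]) I_beam();
translate([732, -448, 0]) stool();
translate([732, 1044, 0]) stool();
translate([-421, 298, 0]) stool();
translate([1885, 298, 0]) stool();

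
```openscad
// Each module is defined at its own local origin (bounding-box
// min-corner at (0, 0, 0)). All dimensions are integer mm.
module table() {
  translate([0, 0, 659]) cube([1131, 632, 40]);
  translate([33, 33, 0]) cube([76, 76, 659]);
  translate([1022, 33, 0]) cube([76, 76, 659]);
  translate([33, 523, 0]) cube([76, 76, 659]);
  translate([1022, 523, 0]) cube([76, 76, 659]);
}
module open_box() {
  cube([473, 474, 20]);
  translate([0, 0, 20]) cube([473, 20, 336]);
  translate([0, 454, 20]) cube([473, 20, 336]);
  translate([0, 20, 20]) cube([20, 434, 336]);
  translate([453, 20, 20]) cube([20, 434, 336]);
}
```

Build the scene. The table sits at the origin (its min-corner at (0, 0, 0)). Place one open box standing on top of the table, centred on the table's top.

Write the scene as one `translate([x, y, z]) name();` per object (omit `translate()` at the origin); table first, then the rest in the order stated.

table();
translate([329, 79, 699]) open_box();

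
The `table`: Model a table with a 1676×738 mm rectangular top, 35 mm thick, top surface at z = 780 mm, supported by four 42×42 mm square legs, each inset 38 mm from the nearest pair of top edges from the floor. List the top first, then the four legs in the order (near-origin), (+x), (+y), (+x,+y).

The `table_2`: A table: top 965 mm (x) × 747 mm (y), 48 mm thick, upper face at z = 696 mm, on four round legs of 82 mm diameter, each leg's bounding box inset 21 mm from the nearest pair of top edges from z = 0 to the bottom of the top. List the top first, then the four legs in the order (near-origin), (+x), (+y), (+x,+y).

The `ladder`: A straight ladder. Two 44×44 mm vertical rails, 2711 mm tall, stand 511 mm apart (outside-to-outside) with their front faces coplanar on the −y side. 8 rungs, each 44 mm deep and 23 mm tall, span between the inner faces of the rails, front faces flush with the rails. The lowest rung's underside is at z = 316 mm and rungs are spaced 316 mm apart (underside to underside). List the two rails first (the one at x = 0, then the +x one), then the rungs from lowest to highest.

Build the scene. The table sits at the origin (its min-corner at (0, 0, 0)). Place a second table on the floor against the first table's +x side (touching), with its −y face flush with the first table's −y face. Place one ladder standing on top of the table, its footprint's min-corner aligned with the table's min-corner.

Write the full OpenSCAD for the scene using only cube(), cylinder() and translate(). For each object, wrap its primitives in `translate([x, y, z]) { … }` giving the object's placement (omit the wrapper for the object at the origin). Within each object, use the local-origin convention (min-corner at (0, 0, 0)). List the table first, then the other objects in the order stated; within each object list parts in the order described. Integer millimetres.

translate([0, 0, 745]) cube([1676, 738, 35]);
translate([38, 38, 0]) cube([42, 42, 745]);
translate([1596, 38, 0]) cube([42, 42, 745]);
translate([38, 658, 0]) cube([42, 42, 745]);
translate([1596, 658, 0]) cube([42, 42, 745]);
translate([1676, 0, 0]) {
  translate([0, 0, 648]) cube([965, 747, 48]);
  translate([62, 62, 0]) cylinder(h = 648, r = 41);
  translate([903, 62, 0]) cylinder(h = 648, r = 41);
  translate([62, 685, 0]) cylinder(h = 648, r = 41);
  translate([903, 685, 0]) cylinder(h = 648, r = 41);
}
translate([0, 0, 780]) {
  cube([44, 44, 2711]);
  translate([467, 0, 0]) cube([44, 44, 2711]);
  translate([44, 0, 316]) cube([423, 44, 23]);
  translate([44, 0, 632]) cube([423, 44, 23]);
  translate([44, 0, 948]) cube([423, 44, 23]);
  translate([44, 0, 1264]) cube([423, 44, 23]);
  translate([44, 0, 1580]) cube([423, 44, 23]);
  translate([44, 0, 1896]) cube([423, 44, 23]);
  translate([44, 0, 2212]) cube([423, 44, 23]);
  translate([44, 0, 2528]) cube([423, 44, 23]);
}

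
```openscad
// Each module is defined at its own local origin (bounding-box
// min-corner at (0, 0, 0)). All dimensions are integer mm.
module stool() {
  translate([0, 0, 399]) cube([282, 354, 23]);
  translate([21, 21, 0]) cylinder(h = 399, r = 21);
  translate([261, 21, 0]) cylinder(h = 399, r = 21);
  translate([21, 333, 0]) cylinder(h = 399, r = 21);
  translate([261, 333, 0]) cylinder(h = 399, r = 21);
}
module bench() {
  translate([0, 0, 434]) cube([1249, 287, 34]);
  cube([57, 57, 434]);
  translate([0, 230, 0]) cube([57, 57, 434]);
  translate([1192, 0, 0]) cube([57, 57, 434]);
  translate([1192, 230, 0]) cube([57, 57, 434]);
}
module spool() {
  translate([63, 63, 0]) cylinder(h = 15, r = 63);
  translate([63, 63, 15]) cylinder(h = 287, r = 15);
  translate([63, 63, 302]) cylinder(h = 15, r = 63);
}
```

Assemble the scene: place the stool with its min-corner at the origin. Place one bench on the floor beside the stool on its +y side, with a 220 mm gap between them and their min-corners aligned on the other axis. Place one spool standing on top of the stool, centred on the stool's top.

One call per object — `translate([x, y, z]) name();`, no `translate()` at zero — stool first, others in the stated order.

stool();
translate([0, 574, 0]) bench();
translate([78, 114, 422]) spool();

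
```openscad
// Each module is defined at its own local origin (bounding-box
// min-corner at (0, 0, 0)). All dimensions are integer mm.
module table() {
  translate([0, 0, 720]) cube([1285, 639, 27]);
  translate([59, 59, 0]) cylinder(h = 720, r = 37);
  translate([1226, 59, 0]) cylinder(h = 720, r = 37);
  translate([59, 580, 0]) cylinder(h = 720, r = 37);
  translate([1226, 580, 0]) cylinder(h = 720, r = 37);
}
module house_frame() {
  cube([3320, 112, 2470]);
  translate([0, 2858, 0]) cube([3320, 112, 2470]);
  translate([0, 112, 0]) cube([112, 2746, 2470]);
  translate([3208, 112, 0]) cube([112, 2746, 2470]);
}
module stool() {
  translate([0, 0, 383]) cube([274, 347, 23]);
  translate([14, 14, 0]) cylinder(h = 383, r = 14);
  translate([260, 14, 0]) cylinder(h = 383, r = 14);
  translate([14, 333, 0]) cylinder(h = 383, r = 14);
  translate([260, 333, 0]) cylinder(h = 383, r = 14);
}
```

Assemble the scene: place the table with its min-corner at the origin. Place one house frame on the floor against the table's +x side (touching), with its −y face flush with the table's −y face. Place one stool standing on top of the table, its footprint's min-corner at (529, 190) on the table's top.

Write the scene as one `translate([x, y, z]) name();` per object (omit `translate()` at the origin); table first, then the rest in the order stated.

table();
translate([1285, 0, 0]) house_frame();
translate([529, 190, 747]) stool();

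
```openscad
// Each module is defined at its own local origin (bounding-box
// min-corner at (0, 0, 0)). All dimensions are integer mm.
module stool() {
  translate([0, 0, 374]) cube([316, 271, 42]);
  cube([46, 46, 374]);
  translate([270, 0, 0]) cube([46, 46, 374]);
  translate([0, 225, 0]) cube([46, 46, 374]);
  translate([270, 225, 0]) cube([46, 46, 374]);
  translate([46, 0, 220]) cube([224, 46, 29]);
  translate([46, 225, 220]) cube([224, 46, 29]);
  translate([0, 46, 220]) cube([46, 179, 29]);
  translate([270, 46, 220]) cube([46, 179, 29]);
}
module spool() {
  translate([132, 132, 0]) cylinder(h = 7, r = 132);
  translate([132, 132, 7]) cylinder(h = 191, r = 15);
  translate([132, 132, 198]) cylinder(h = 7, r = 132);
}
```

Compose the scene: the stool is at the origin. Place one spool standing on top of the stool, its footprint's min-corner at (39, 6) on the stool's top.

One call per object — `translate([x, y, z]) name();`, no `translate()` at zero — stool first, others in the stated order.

stool();
translate([39, 6, 416]) spool();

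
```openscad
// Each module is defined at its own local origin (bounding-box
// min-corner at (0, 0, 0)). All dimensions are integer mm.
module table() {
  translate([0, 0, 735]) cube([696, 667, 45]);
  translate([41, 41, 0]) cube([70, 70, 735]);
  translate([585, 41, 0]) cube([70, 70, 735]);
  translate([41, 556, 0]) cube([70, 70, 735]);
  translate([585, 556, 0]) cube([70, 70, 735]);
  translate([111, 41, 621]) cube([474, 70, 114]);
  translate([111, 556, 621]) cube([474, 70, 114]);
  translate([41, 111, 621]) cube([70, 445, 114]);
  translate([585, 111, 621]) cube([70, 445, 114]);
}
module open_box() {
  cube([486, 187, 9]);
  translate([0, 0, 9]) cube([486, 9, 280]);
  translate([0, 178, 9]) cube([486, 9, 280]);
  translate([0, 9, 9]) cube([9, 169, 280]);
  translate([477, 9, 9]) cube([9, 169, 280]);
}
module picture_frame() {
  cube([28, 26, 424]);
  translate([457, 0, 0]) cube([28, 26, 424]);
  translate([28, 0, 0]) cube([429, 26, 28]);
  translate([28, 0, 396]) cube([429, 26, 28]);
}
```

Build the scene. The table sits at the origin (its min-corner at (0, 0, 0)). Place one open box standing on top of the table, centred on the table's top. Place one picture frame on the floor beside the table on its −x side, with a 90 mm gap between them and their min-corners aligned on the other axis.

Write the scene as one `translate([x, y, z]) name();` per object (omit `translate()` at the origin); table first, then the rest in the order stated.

table();
translate([105, 240, 780]) open_box();
translate([-575, 0, 0]) picture_frame();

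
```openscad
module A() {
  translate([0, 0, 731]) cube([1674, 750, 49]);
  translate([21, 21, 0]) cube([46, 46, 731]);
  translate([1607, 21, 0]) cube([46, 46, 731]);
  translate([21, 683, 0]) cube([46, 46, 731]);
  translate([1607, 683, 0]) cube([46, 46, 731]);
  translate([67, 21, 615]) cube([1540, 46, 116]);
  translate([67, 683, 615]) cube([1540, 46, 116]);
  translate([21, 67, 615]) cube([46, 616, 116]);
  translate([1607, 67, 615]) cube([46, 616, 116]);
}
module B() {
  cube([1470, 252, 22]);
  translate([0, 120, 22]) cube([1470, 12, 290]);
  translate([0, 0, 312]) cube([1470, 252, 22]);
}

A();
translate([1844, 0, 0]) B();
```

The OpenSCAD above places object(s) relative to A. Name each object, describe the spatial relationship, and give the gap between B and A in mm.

The I-beam's nearest face is 170 mm from the table's +x face.

A is a table. B is an I-beam. The I-beam is on the floor beside the table on its +x side. The gap between the I-beam and the table is 170 mm.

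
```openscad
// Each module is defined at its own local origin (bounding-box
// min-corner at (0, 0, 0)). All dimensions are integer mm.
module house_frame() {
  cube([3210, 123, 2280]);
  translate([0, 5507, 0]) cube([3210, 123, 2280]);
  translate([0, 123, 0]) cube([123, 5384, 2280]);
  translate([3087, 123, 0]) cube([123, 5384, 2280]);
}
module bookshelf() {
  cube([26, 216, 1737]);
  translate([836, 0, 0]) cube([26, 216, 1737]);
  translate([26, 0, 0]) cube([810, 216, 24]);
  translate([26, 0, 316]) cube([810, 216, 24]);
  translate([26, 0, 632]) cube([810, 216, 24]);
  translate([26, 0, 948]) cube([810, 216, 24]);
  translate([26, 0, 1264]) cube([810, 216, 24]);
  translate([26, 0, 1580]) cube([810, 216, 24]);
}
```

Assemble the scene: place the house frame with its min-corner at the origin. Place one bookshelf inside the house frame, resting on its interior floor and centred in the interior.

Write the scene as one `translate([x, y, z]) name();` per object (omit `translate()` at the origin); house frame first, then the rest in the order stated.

house_frame();
translate([1174, 2707, 0]) bookshelf();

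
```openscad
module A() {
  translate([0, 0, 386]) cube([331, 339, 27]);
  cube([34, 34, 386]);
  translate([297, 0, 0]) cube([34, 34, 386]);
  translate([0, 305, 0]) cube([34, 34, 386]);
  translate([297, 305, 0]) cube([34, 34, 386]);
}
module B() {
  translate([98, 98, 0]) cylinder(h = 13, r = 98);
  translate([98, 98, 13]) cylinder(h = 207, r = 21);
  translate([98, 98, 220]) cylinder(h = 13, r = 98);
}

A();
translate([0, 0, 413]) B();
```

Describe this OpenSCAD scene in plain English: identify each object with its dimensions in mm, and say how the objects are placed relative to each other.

A is a simple wooden stool: a rectangular seat 331 mm (x) by 339 mm (y), 27 mm thick, top face at z = 413 mm, on four square legs, each 34×34 mm in cross-section. The legs rest on z = 0, each flush with a corner of the seat.

B is a spool: two coaxial disc flanges of radius 98 mm and thickness 13 mm, joined by a core cylinder of radius 21 mm and height 207 mm. The lower flange rests on z = 0 and the three cylinders share a vertical axis.

The spool is on top of the stool.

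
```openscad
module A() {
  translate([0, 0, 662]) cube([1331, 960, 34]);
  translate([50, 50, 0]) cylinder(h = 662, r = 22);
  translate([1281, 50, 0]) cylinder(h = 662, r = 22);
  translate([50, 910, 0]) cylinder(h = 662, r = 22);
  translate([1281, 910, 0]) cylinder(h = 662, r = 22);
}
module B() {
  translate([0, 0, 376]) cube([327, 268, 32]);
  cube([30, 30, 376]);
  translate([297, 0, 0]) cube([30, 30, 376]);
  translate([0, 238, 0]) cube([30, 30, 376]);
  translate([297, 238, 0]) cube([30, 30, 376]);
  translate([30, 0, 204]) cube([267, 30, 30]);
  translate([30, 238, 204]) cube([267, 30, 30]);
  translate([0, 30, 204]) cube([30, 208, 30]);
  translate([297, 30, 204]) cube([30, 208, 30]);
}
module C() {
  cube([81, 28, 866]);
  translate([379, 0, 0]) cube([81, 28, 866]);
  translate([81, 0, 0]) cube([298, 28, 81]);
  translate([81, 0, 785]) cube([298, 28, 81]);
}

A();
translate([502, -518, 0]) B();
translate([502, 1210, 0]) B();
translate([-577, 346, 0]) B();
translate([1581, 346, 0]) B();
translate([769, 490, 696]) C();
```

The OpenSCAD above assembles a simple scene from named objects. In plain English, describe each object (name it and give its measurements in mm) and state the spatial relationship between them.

A is a rectangular dining table. The top is 1331×960×34 mm with its upper surface at z = 696 mm. It stands on four round legs of 44 mm diameter, each leg's bounding box inset 28 mm from the nearest pair of top edges, running from the floor to the underside of the top.

B is a four-legged stool. The seat is 327×268 mm, 32 mm thick, top at z = 408 mm. It stands on four square legs, each 30×30 mm in cross-section, from z = 0 to the seat underside, each flush with a corner of the seat. Four stretchers, 30 mm wide and 30 mm tall, connect adjacent legs with their undersides at z = 204 mm, each running between the inner faces of the legs it joins and aligned with the legs' outer faces on the other axis.

C is a picture frame with a 298×704 mm rectangular opening (x by z) and a uniform 81 mm border on every side. Frame depth is 28 mm along y. It is built from two vertical stiles running the full outside height and two horizontal rails spanning the gap between the stiles.

Four stools sit around the table at the −y, +y, −x, +x sides. The picture frame is on top of the table.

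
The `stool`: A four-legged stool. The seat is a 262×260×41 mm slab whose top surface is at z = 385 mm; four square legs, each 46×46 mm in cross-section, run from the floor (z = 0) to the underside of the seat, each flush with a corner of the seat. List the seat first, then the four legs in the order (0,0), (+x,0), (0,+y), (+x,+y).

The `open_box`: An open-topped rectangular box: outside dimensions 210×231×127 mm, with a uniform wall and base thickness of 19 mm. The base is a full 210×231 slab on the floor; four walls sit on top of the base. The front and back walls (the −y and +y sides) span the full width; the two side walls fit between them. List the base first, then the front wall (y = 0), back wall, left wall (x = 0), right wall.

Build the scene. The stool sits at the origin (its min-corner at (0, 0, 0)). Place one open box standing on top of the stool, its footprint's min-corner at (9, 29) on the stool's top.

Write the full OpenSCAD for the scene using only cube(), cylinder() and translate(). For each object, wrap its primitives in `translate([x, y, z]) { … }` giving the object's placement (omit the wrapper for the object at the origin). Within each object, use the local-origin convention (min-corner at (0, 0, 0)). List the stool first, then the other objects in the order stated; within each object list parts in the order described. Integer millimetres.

translate([0, 0, 344]) cube([262, 260, 41]);
cube([46, 46, 344]);
translate([216, 0, 0]) cube([46, 46, 344]);
translate([0, 214, 0]) cube([46, 46, 344]);
translate([216, 214, 0]) cube([46, 46, 344]);
translate([9, 29, 385]) {
  cube([210, 231, 19]);
  translate([0, 0, 19]) cube([210, 19, 108]);
  translate([0, 212, 19]) cube([210, 19, 108]);
  translate([0, 19, 19]) cube([19, 193, 108]);
  translate([191, 19, 19]) cube([19, 193, 108]);
}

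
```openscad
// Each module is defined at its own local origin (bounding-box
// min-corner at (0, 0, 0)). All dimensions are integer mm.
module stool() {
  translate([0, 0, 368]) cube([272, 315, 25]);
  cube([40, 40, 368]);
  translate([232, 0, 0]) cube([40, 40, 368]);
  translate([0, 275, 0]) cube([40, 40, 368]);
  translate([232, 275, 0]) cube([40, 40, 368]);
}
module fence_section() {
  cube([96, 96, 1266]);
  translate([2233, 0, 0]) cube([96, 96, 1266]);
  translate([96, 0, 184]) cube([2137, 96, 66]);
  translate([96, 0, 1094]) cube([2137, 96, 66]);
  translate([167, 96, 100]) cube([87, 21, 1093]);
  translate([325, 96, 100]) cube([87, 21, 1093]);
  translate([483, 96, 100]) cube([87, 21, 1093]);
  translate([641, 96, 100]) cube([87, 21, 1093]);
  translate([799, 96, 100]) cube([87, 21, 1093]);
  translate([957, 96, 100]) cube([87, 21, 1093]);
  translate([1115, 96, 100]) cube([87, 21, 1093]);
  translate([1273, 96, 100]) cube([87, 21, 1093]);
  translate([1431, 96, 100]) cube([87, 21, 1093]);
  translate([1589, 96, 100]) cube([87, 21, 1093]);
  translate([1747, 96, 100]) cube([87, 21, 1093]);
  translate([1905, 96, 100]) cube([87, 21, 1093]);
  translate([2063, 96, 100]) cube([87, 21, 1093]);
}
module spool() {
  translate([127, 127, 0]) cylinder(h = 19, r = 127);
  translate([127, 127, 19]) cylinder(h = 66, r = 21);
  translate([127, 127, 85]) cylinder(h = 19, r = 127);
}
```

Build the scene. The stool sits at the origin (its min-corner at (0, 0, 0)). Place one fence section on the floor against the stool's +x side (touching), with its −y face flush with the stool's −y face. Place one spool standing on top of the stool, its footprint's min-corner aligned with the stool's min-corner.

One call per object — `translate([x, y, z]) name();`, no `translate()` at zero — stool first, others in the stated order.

stool();
translate([272, 0, 0]) fence_section();
translate([0, 0, 393]) spool();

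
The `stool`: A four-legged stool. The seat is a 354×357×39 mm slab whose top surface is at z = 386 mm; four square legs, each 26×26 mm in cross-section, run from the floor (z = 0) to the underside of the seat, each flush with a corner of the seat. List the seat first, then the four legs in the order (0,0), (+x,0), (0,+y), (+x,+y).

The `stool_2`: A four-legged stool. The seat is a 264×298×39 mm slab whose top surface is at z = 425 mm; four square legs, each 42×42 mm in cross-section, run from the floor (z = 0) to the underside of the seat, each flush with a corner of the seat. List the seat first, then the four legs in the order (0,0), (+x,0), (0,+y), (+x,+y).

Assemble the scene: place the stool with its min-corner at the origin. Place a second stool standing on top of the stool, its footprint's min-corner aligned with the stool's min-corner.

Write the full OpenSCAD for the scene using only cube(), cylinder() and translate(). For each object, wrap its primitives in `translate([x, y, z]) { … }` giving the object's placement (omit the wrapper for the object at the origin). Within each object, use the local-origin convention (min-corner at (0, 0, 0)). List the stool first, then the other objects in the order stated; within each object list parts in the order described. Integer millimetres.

translate([0, 0, 347]) cube([354, 357, 39]);
cube([26, 26, 347]);
translate([328, 0, 0]) cube([26, 26, 347]);
translate([0, 331, 0]) cube([26, 26, 347]);
translate([328, 331, 0]) cube([26, 26, 347]);
translate([0, 0, 386]) {
  translate([0, 0, 386]) cube([264, 298, 39]);
  cube([42, 42, 386]);
  translate([222, 0, 0]) cube([42, 42, 386]);
  translate([0, 256, 0]) cube([42, 42, 386]);
  translate([222, 256, 0]) cube([42, 42, 386]);
}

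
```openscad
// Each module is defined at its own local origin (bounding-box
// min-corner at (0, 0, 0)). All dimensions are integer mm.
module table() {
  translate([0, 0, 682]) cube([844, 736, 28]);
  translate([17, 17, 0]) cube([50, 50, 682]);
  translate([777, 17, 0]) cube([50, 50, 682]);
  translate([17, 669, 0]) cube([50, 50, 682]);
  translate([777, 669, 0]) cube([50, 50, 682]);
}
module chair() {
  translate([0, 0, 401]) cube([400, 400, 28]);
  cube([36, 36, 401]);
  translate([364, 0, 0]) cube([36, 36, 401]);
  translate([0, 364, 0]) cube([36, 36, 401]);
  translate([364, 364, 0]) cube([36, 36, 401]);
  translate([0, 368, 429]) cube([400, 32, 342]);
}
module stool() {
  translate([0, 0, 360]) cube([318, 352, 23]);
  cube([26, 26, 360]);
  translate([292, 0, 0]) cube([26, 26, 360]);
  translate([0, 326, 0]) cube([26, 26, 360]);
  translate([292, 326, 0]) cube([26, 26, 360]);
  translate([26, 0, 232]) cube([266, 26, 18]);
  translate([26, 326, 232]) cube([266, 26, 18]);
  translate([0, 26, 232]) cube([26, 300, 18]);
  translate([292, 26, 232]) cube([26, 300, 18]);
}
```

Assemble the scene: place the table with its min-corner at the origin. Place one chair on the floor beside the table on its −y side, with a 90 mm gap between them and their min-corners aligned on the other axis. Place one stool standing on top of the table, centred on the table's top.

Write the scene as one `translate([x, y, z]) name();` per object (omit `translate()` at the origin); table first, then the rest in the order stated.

table();
translate([0, -490, 0]) chair();
translate([263, 192, 710]) stool();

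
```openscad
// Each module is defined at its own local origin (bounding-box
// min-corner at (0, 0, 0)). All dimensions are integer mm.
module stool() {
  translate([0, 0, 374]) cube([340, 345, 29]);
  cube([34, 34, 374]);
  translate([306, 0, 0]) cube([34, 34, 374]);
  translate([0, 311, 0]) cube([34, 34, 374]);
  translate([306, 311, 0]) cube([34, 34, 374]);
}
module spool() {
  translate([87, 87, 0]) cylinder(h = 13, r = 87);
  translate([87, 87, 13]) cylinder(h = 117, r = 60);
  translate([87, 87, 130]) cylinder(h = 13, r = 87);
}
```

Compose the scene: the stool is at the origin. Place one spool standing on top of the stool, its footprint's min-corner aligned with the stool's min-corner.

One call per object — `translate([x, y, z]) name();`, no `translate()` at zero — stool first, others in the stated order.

stool();
translate([0, 0, 403]) spool();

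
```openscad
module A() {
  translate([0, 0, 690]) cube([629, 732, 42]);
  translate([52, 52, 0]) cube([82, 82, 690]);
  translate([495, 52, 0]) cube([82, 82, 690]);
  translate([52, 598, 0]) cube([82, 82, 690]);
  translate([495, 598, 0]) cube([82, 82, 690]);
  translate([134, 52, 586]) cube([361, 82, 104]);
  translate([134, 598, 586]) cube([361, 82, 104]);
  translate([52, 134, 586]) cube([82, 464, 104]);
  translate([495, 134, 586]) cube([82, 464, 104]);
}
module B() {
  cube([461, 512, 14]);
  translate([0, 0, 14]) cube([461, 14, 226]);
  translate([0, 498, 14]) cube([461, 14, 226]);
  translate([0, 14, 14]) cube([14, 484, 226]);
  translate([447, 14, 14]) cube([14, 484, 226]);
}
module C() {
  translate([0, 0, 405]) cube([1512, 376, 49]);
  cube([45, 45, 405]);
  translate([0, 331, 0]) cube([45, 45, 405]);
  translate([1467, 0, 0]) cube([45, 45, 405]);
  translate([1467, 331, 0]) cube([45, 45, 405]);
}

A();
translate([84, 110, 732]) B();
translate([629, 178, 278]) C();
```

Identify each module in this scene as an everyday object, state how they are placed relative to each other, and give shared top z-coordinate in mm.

A is a table. B is an open box. C is a bench. The open box is on top of the table, centred. The bench is beside the table with their tops flush at z = 732. The shared top z-coordinate is 732 mm.

Both tops at z = 732 mm.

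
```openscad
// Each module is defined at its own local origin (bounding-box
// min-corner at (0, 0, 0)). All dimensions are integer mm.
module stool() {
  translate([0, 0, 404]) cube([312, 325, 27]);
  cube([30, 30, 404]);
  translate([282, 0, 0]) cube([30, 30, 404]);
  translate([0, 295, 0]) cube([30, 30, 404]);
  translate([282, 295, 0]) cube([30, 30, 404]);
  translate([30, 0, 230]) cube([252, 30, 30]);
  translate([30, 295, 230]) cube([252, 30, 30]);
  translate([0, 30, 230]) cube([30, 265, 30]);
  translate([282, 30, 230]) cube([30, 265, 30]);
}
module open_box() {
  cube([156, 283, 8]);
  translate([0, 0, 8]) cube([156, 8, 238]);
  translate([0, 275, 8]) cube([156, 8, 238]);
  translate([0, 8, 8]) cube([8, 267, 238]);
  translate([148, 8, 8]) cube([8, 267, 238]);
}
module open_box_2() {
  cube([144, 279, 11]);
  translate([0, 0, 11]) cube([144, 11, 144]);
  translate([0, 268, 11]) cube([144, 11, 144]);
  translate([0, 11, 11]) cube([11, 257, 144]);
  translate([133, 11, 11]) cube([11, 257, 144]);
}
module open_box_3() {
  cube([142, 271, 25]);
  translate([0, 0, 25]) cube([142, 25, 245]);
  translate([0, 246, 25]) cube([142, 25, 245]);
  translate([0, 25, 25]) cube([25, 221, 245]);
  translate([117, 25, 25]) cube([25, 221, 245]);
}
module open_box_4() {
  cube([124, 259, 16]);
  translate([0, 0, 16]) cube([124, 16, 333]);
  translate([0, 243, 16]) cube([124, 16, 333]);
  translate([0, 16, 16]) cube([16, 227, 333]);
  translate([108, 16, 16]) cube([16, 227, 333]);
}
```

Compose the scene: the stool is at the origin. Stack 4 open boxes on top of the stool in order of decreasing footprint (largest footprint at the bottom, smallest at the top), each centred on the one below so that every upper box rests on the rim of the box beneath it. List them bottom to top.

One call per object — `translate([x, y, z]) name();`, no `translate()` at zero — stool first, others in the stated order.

stool();
translate([78, 21, 431]) open_box();
translate([84, 23, 677]) open_box_2();
translate([85, 27, 832]) open_box_3();
translate([94, 33, 1102]) open_box_4();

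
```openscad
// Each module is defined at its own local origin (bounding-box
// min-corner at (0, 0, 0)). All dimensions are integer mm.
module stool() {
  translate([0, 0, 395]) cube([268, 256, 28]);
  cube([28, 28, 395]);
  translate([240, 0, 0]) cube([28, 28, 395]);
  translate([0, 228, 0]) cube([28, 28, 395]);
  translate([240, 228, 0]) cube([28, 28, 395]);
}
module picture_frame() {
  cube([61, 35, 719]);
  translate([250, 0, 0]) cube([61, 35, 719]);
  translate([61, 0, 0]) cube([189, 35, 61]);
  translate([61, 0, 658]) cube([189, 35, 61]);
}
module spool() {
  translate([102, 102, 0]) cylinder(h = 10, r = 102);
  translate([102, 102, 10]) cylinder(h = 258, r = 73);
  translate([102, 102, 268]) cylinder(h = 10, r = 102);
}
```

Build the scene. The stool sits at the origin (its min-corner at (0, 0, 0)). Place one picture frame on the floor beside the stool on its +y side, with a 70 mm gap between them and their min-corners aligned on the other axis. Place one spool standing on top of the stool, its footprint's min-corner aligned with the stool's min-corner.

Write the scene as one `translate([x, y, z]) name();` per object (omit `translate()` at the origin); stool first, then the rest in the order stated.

stool();
translate([0, 326, 0]) picture_frame();
translate([0, 0, 423]) spool();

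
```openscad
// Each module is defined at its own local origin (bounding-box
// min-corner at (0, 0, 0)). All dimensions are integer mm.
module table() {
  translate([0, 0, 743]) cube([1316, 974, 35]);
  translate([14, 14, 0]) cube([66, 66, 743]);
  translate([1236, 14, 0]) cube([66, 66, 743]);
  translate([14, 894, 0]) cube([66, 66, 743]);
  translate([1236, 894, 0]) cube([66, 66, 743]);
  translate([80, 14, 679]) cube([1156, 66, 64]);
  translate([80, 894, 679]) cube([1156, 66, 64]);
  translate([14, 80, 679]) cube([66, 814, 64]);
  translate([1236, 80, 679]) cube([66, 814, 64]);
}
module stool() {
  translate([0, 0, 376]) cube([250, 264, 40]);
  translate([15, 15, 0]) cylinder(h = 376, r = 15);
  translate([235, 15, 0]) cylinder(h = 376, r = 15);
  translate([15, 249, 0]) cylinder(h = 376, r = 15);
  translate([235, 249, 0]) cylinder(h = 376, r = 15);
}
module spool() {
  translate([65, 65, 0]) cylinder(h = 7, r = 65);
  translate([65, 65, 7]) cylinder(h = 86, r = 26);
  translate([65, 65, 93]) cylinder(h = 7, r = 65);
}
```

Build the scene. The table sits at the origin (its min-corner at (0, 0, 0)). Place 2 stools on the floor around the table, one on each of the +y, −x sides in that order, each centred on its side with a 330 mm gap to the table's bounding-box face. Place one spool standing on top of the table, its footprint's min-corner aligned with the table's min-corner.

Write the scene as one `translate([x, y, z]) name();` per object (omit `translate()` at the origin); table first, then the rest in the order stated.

table();
translate([533, 1304, 0]) stool();
translate([-580, 355, 0]) stool();
translate([0, 0, 778]) spool();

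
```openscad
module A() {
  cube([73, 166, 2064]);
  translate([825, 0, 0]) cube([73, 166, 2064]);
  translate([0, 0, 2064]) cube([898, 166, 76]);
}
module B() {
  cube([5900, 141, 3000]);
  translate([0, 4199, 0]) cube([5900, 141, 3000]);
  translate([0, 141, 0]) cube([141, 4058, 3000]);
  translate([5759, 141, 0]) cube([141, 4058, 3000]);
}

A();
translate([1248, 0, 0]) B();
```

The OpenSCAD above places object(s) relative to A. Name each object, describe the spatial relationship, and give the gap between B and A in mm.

The house frame's nearest face is 350 mm from the door frame's +x face.

A is a door frame. B is a house frame. The house frame is on the floor beside the door frame on its +x side. The gap between the house frame and the door frame is 350 mm.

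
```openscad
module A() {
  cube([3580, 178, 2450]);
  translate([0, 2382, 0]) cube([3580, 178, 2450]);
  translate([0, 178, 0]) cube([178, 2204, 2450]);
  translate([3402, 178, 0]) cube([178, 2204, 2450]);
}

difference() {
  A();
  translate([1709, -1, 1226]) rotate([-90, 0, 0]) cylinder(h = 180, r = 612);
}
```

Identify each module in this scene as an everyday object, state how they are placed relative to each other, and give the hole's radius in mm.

A is a house frame. The house frame has a circular hole through its front wall. The hole's radius is 612 mm.

The subtracted cylinder has r = 612 mm.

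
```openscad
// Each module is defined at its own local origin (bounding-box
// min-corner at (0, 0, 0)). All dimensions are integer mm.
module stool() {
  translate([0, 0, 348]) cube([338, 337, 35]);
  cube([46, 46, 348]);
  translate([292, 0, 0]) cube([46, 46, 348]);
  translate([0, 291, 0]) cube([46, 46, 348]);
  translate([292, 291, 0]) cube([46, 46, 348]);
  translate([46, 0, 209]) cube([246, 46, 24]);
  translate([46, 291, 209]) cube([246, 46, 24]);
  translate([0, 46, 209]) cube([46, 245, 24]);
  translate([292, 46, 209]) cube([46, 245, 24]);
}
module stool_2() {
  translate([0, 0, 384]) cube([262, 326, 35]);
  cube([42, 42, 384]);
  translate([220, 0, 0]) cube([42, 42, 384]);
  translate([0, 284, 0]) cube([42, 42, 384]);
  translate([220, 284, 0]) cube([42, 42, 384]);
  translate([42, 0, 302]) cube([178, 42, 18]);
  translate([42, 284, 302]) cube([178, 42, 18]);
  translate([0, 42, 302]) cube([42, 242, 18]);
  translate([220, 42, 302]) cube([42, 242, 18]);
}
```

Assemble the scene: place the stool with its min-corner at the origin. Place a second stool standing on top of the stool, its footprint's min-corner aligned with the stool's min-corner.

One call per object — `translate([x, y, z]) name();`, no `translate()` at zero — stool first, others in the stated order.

stool();
translate([0, 0, 383]) stool_2();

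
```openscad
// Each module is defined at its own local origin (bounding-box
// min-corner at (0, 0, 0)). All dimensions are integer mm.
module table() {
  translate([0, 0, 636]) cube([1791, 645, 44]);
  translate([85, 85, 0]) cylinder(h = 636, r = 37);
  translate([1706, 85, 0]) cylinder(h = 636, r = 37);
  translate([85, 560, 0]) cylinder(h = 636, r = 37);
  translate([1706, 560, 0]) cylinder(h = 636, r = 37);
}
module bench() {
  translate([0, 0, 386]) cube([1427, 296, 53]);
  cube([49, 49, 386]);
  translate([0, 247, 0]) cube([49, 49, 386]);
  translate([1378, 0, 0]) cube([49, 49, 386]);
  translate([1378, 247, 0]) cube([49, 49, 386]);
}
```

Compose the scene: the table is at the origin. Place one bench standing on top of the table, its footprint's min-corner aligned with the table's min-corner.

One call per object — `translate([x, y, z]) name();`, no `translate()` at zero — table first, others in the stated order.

table();
translate([0, 0, 680]) bench();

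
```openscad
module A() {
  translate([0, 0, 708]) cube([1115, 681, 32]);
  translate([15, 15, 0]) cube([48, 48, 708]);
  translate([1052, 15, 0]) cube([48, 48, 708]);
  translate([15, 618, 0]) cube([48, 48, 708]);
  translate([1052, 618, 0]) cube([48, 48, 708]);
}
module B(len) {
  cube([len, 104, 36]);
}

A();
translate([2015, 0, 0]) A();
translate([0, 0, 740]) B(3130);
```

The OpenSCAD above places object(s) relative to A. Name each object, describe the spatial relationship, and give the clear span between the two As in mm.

Second table starts at x = 2015; first ends at x = 1115; clear span = 2015 − 1115 = 900 mm.

A is a table. B is a beam. A beam spans the tops of two tables. The clear span between the two tables is 900 mm.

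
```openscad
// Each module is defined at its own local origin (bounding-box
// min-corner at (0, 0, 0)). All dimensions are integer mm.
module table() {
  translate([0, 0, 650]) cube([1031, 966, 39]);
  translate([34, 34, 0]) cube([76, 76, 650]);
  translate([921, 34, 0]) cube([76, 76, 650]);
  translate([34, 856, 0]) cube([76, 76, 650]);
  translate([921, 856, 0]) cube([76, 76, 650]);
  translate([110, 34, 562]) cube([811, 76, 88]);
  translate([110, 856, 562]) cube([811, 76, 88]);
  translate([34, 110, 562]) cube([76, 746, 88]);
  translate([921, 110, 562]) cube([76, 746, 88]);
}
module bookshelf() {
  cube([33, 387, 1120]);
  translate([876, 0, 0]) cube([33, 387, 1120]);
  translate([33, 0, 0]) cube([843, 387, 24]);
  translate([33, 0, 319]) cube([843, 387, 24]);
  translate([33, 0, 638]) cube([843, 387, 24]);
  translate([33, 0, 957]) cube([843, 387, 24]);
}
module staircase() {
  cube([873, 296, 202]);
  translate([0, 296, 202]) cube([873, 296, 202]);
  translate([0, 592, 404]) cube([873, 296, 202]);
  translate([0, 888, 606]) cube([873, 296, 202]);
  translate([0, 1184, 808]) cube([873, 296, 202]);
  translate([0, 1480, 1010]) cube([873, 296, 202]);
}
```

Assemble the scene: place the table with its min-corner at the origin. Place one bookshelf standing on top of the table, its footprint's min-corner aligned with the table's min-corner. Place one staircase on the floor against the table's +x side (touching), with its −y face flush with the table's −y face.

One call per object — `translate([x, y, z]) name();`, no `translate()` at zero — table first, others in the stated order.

table();
translate([0, 0, 689]) bookshelf();
translate([1031, 0, 0]) staircase();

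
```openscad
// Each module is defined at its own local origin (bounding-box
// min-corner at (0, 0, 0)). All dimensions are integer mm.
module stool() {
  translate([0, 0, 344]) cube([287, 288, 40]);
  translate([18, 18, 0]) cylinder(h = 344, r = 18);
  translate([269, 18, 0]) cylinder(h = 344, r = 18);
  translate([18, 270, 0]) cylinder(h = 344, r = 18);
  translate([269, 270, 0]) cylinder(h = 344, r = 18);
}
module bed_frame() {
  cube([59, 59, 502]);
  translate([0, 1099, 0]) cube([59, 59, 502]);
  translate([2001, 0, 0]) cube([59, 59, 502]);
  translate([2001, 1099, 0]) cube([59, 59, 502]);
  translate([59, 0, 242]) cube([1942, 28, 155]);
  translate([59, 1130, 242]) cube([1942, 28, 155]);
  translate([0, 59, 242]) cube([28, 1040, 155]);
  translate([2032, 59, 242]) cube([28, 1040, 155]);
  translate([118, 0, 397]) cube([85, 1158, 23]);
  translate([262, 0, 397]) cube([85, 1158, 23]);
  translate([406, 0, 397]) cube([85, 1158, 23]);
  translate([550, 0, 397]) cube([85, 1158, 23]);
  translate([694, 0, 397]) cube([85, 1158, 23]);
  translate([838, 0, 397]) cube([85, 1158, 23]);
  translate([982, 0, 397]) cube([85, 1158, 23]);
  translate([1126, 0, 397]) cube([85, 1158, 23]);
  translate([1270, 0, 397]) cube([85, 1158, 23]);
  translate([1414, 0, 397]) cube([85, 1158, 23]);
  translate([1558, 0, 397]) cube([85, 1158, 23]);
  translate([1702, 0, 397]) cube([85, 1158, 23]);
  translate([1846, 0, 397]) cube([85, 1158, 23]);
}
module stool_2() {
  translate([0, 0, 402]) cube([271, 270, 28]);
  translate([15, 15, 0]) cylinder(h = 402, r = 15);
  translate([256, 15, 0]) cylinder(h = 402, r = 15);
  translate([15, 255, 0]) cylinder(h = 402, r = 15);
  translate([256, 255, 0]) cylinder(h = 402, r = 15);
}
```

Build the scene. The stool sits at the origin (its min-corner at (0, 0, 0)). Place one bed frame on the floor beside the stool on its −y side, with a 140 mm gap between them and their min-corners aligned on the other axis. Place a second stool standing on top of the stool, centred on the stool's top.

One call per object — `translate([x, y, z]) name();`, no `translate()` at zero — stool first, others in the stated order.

stool();
translate([0, -1298, 0]) bed_frame();
translate([8, 9, 384]) stool_2();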